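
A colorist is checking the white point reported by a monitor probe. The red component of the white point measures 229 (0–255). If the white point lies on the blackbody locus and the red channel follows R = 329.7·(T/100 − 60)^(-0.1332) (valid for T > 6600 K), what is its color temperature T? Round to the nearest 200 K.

7600 K

(t − 60)^(-0.1332) = 229/329.7 = 0.69457.
t − 60 = 0.69457^(1/-0.1332) = 0.69457^(-7.508) = 15.428, so t = 75.428.
T = 100·t = 7543 K → 7600 K to the nearest 200 K.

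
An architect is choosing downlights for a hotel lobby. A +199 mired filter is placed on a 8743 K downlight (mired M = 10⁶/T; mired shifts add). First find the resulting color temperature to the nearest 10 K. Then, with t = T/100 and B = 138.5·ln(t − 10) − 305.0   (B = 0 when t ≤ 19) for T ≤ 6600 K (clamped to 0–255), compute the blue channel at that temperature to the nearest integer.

M_in = 10⁶/8743 = 114.38; M_out = 114.38 + (+199) = 313.38.
T_out = 10⁶/313.38 = 3191.0 K → 3190 K; t = 31.9.
B = 138.5·ln(31.9 − 10) − 305.0 = 138.5·ln 21.9 − 305.0 = 138.5·3.0865 − 305.0 = 122.478.
Rounded: 122.

122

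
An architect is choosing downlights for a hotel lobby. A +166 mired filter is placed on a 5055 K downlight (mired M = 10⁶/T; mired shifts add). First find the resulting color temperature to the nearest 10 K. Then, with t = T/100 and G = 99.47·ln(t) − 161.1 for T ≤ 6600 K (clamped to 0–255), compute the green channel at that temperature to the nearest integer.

169

M_in = 10⁶/5055 = 197.82; M_out = 197.82 + (+166) = 363.82.
T_out = 10⁶/363.82 = 2748.6 K → 2750 K; t = 27.5.
G = 99.47·ln 27.5 − 161.1 = 99.47·3.3142 − 161.1 = 168.562.
Rounded: 169.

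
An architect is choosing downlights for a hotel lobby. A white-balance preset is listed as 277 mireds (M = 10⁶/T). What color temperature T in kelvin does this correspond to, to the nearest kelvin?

T = 10⁶ / 277 = 3610.11 K → 3610 K.

3610 K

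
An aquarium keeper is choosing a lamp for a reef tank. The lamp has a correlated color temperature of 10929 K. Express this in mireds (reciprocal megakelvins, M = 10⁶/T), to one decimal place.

91.5 mireds

M = 10⁶ / 10929 = 91.500 → 91.5 mireds.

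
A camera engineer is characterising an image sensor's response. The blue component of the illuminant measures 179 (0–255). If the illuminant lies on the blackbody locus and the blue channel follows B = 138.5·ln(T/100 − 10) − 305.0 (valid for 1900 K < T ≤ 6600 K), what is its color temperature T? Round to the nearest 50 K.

ln(t − 10) = (179 + 305.0) / 138.5 = 3.4946.
t − 10 = e^3.4946 = 32.937, so t = 42.937.
T = 100·t = 4294 K → 4300 K to the nearest 50 K.

4300 K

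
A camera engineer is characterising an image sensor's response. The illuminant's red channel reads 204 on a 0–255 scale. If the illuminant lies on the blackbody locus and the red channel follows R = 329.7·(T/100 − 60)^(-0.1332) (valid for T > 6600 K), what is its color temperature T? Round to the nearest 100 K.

9700 K

(t − 60)^(-0.1332) = 204/329.7 = 0.61874.
t − 60 = 0.61874^(1/-0.1332) = 0.61874^(-7.508) = 36.748, so t = 96.748.
T = 100·t = 9675 K → 9700 K to the nearest 100 K.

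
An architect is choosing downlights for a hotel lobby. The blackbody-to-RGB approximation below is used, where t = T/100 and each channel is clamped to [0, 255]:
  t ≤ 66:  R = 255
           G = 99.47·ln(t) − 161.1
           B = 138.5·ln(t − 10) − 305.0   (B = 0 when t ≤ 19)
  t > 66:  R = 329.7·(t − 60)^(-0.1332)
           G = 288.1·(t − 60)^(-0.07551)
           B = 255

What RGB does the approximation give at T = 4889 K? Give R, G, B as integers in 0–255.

t = 4889/100 = 48.89; the t ≤ 66 branch applies.
R = 255 by definition for t ≤ 66.
G = 99.47·ln 48.89 − 161.1 = 99.47·3.8896 − 161.1 = 225.796.
B = 138.5·ln(48.89 − 10) − 305.0 = 138.5·ln 38.89 − 305.0 = 138.5·3.6607 − 305.0 = 202.012.
Rounded: (255, 226, 202).

R=255, G=226, B=202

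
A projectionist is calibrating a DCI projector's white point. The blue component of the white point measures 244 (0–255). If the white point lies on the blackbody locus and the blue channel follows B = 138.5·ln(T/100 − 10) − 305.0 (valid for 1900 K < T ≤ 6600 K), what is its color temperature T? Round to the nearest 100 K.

ln(t − 10) = (244 + 305.0) / 138.5 = 3.9639.
t − 10 = e^3.9639 = 52.662, so t = 62.662.
T = 100·t = 6266 K → 6300 K to the nearest 100 K.

6300 K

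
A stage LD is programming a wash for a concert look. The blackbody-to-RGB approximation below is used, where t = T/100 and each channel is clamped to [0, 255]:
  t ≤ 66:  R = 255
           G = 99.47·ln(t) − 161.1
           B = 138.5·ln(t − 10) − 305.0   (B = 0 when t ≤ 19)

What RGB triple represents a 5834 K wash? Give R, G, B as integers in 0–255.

R=255, G=243, B=232

t = 5834/100 = 58.34; the t ≤ 66 branch applies.
R = 255 by definition for t ≤ 66.
G = 99.47·ln 58.34 − 161.1 = 99.47·4.0663 − 161.1 = 243.374.
B = 138.5·ln(58.34 − 10) − 305.0 = 138.5·ln 48.34 − 305.0 = 138.5·3.8783 − 305.0 = 232.139.
Rounded: (255, 243, 232).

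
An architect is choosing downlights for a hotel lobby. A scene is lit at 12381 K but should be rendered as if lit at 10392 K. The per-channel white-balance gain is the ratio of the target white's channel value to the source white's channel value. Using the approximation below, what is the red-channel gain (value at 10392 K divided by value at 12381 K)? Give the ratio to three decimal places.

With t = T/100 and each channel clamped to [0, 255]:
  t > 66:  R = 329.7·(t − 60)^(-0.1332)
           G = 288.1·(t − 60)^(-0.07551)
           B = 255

1.051

At 12381 K (t = 123.81):
  R = 329.7·(123.81 − 60)^(-0.1332) = 329.7·63.81^(-0.1332) = 329.7·0.57490 = 189.543.
At 10392 K (t = 103.92):
  R = 329.7·(103.92 − 60)^(-0.1332) = 329.7·43.92^(-0.1332) = 329.7·0.60422 = 199.212.
Gain = 199.212 / 189.543 = 1.0510 → 1.051.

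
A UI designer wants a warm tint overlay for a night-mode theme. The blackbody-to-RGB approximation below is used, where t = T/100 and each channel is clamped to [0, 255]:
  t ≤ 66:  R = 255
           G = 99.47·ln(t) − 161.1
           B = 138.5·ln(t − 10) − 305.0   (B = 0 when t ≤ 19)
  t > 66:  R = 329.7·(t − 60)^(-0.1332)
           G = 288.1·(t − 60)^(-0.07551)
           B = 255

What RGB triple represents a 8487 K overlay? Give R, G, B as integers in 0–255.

t = 8487/100 = 84.87; the t > 66 branch applies.
R = 329.7·(84.87 − 60)^(-0.1332) = 329.7·24.87^(-0.1332) = 329.7·0.65177 = 214.889.
G = 288.1·(84.87 − 60)^(-0.07551) = 288.1·24.87^(-0.07551) = 288.1·0.78454 = 226.025.
B = 255 by definition for t > 66.
Rounded: (215, 226, 255).

R=215, G=226, B=255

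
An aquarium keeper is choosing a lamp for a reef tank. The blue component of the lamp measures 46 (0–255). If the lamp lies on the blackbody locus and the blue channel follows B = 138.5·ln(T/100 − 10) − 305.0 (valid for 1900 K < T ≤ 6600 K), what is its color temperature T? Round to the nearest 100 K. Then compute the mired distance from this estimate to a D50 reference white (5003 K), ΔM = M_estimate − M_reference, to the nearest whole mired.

+235 mireds

ln(t − 10) = (46 + 305.0) / 138.5 = 2.5343.
t − 10 = e^2.5343 = 12.608, so t = 22.608.
T = 100·t = 2261 K → 2300 K to the nearest 100 K.
M_estimate = 10⁶/2300 = 434.78; M_reference = 10⁶/5003 = 199.88.
ΔM = 434.78 − 199.88 = 234.90 → +235 mireds.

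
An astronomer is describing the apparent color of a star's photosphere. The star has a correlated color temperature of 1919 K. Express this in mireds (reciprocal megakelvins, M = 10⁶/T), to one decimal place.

521.1 mireds

M = 10⁶ / 1919 = 521.105 → 521.1 mireds.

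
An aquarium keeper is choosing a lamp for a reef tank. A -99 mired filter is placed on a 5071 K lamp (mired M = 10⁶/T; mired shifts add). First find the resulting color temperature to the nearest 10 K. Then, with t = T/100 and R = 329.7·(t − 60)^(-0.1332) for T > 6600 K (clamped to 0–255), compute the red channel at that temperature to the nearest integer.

201

M_in = 10⁶/5071 = 197.20; M_out = 197.20 + (-99) = 98.20.
T_out = 10⁶/98.20 = 10183.3 K → 10180 K; t = 101.8.
R = 329.7·(101.8 − 60)^(-0.1332) = 329.7·41.8^(-0.1332) = 329.7·0.60822 = 200.529.
Rounded: 201.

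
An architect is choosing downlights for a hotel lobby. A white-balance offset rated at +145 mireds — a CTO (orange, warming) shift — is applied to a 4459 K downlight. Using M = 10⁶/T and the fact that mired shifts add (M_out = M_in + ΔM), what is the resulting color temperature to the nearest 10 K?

2710 K

M_in = 10⁶/4459 = 224.27 mireds.
M_out = 224.27 + (+145) = 369.27 mireds.
T_out = 10⁶/369.27 = 2708.1 K → 2710 K.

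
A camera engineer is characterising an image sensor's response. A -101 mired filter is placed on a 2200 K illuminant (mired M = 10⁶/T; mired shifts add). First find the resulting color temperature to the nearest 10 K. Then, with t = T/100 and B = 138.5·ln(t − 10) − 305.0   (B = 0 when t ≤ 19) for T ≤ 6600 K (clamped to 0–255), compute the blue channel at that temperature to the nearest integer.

M_in = 10⁶/2200 = 454.55; M_out = 454.55 + (-101) = 353.55.
T_out = 10⁶/353.55 = 2828.5 K → 2830 K; t = 28.3.
B = 138.5·ln(28.3 − 10) − 305.0 = 138.5·ln 18.3 − 305.0 = 138.5·2.9069 − 305.0 = 97.606.
Rounded: 98.

98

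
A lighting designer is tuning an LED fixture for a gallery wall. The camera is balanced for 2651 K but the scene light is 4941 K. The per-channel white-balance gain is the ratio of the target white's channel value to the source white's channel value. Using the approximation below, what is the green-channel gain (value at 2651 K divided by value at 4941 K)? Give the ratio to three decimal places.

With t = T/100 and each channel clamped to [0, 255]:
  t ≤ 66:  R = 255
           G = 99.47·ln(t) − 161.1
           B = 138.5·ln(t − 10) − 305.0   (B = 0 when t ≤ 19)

0.727

At 4941 K (t = 49.41):
  G = 99.47·ln 49.41 − 161.1 = 99.47·3.9002 − 161.1 = 226.848.
At 2651 K (t = 26.51):
  G = 99.47·ln 26.51 − 161.1 = 99.47·3.2775 − 161.1 = 164.915.
Gain = 164.915 / 226.848 = 0.7270 → 0.727.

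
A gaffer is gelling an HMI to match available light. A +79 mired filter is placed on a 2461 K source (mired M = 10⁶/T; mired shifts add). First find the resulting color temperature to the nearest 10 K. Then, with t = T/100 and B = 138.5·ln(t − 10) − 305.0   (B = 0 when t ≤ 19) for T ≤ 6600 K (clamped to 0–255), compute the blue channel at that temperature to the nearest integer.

22

M_in = 10⁶/2461 = 406.34; M_out = 406.34 + (+79) = 485.34.
T_out = 10⁶/485.34 = 2060.4 K → 2060 K; t = 20.6.
B = 138.5·ln(20.6 − 10) − 305.0 = 138.5·ln 10.6 − 305.0 = 138.5·2.3609 − 305.0 = 21.978.
Rounded: 22.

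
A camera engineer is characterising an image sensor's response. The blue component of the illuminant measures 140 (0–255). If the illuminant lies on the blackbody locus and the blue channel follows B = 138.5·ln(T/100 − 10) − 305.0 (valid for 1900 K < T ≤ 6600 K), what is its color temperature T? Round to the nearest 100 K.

ln(t − 10) = (140 + 305.0) / 138.5 = 3.2130.
t − 10 = e^3.2130 = 24.853, so t = 34.853.
T = 100·t = 3485 K → 3500 K to the nearest 100 K.

3500 K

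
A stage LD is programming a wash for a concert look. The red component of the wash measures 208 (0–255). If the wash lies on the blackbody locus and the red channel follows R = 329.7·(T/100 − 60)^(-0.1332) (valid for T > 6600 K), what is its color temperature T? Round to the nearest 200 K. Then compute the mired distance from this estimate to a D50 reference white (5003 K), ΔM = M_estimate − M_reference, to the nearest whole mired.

(t − 60)^(-0.1332) = 208/329.7 = 0.63088.
t − 60 = 0.63088^(1/-0.1332) = 0.63088^(-7.508) = 31.763, so t = 91.763.
T = 100·t = 9176 K → 9200 K to the nearest 200 K.
M_estimate = 10⁶/9200 = 108.70; M_reference = 10⁶/5003 = 199.88.
ΔM = 108.70 − 199.88 = -91.18 → -91 mireds.

-91 mireds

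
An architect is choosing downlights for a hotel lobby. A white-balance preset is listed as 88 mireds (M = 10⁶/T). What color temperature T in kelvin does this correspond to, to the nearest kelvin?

T = 10⁶ / 88 = 11363.64 K → 11364 K.

11364 K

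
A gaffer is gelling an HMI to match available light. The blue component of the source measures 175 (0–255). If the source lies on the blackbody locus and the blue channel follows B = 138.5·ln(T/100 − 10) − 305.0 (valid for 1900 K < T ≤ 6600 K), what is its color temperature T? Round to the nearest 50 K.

ln(t − 10) = (175 + 305.0) / 138.5 = 3.4657.
t − 10 = e^3.4657 = 31.999, so t = 41.999.
T = 100·t = 4200 K → 4200 K to the nearest 50 K.

4200 K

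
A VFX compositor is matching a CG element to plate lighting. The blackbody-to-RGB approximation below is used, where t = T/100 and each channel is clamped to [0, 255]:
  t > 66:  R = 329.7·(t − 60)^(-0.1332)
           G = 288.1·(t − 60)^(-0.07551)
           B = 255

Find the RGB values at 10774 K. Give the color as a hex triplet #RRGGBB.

t = 10774/100 = 107.74; the t > 66 branch applies.
R = 329.7·(107.74 − 60)^(-0.1332) = 329.7·47.74^(-0.1332) = 329.7·0.59755 = 197.012.
G = 288.1·(107.74 − 60)^(-0.07551) = 288.1·47.74^(-0.07551) = 288.1·0.74684 = 215.165.
B = 255 by definition for t > 66.
Rounded: (197, 215, 255).
In hex: #C5D7FF.

#C5D7FF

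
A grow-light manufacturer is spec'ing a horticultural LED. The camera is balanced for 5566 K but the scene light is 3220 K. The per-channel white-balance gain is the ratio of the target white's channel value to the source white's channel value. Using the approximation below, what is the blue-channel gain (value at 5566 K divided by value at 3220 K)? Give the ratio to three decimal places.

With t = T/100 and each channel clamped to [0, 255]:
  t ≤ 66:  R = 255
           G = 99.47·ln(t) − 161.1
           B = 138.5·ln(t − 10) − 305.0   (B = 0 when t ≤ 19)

At 3220 K (t = 32.2):
  B = 138.5·ln(32.2 − 10) − 305.0 = 138.5·ln 22.2 − 305.0 = 138.5·3.1001 − 305.0 = 124.363.
At 5566 K (t = 55.66):
  B = 138.5·ln(55.66 − 10) − 305.0 = 138.5·ln 45.66 − 305.0 = 138.5·3.8212 − 305.0 = 224.239.
Gain = 224.239 / 124.363 = 1.8031 → 1.803.

1.803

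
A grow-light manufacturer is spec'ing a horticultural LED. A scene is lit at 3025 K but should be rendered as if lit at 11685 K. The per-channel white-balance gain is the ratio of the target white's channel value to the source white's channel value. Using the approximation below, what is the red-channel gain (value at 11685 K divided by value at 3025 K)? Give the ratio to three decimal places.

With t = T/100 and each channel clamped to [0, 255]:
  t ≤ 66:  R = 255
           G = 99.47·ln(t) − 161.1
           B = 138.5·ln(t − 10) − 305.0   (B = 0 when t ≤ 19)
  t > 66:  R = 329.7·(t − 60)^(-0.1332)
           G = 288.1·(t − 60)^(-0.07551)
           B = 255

0.755

At 3025 K (t = 30.25):
  R = 255 by definition for t ≤ 66.
At 11685 K (t = 116.85):
  R = 329.7·(116.85 − 60)^(-0.1332) = 329.7·56.85^(-0.1332) = 329.7·0.58381 = 192.481.
Gain = 192.481 / 255.000 = 0.7548 → 0.755.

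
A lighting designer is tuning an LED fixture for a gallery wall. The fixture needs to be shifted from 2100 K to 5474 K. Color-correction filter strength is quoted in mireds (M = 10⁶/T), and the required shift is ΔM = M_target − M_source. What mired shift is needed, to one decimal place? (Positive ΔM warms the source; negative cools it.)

-293.5 mireds

M_source = 10⁶/2100 = 476.190; M_target = 10⁶/5474 = 182.682.
ΔM = 182.682 − 476.190 = -293.509 → -293.5 mireds, a cooling shift.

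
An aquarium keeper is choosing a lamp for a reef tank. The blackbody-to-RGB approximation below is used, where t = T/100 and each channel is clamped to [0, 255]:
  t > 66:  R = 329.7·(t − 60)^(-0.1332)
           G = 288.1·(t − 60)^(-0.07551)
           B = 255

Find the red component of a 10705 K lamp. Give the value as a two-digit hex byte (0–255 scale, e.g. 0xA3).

t = 10705/100 = 107.05; the t > 66 branch applies.
R = 329.7·(107.05 − 60)^(-0.1332) = 329.7·47.05^(-0.1332) = 329.7·0.59871 = 197.394.
Rounded: 197; in hex, 0xC5.

0xC5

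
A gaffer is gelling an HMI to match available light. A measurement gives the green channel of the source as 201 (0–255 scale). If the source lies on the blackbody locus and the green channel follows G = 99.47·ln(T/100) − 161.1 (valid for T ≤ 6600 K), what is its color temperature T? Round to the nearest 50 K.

3800 K

ln t = (201 + 161.1) / 99.47 = 3.6403.
t = e^3.6403 = 38.103.
T = 100·t = 3810 K → 3800 K to the nearest 50 K.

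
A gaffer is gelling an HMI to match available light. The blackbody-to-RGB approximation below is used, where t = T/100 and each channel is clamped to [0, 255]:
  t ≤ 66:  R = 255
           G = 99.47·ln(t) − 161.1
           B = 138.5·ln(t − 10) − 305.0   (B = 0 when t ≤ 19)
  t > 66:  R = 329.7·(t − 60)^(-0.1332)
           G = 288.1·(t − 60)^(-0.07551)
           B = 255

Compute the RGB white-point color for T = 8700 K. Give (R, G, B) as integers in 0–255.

t = 8700/100 = 87; the t > 66 branch applies.
R = 329.7·(87 − 60)^(-0.1332) = 329.7·27^(-0.1332) = 329.7·0.64468 = 212.550.
G = 288.1·(87 − 60)^(-0.07551) = 288.1·27^(-0.07551) = 288.1·0.77968 = 224.626.
B = 255 by definition for t > 66.
Rounded: (213, 225, 255).

(213, 225, 255)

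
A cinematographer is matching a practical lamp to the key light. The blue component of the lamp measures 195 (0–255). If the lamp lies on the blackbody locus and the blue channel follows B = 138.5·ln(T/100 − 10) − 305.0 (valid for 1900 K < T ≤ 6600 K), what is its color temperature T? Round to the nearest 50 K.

ln(t − 10) = (195 + 305.0) / 138.5 = 3.6101.
t − 10 = e^3.6101 = 36.970, so t = 46.970.
T = 100·t = 4697 K → 4700 K to the nearest 50 K.

4700 K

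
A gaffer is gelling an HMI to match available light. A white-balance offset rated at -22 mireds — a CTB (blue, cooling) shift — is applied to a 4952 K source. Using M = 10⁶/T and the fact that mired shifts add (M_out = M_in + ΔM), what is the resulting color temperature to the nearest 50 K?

M_in = 10⁶/4952 = 201.94 mireds.
M_out = 201.94 + (-22) = 179.94 mireds.
T_out = 10⁶/179.94 = 5557.5 K → 5550 K.

5550 K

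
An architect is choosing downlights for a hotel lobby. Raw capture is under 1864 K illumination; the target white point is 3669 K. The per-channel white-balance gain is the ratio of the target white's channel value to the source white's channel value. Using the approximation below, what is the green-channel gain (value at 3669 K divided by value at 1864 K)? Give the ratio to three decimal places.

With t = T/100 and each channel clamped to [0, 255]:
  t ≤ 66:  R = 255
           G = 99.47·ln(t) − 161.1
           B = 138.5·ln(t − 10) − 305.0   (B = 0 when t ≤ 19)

At 1864 K (t = 18.64):
  G = 99.47·ln 18.64 − 161.1 = 99.47·2.9253 − 161.1 = 129.881.
At 3669 K (t = 36.69):
  G = 99.47·ln 36.69 − 161.1 = 99.47·3.6025 − 161.1 = 197.241.
Gain = 197.241 / 129.881 = 1.5186 → 1.519.

1.519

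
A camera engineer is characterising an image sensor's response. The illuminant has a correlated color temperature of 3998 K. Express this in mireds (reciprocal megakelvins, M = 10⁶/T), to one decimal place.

250.1 mireds

M = 10⁶ / 3998 = 250.125 → 250.1 mireds.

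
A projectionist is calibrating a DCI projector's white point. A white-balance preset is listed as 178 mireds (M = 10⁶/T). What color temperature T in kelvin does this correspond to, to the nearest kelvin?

5618 K

T = 10⁶ / 178 = 5617.98 K → 5618 K.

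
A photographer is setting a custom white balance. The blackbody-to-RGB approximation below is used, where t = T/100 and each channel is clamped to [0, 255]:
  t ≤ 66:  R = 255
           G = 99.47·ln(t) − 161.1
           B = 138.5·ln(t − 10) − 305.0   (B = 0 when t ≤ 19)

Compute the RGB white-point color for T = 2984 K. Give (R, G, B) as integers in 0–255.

(255, 177, 109)

t = 2984/100 = 29.84; the t ≤ 66 branch applies.
R = 255 by definition for t ≤ 66.
G = 99.47·ln 29.84 − 161.1 = 99.47·3.3958 − 161.1 = 176.685.
B = 138.5·ln(29.84 − 10) − 305.0 = 138.5·ln 19.84 − 305.0 = 138.5·2.9877 − 305.0 = 108.796.
Rounded: (255, 177, 109).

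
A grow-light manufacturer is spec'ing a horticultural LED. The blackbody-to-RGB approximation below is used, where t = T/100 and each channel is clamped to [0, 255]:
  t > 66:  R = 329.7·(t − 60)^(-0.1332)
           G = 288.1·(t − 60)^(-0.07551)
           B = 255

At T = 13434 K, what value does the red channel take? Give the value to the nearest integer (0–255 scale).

t = 13434/100 = 134.34; the t > 66 branch applies.
R = 329.7·(134.34 − 60)^(-0.1332) = 329.7·74.34^(-0.1332) = 329.7·0.56332 = 185.726.
Rounded: 186.

186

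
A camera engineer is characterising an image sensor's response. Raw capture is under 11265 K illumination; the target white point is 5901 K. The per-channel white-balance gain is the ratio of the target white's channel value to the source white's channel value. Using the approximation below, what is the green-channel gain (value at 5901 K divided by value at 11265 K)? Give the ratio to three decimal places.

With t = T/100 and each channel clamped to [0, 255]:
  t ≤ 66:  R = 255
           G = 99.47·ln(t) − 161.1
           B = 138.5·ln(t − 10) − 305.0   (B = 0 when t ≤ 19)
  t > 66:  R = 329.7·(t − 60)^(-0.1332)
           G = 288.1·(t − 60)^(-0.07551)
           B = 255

1.145

At 11265 K (t = 112.65):
  G = 288.1·(112.65 − 60)^(-0.07551) = 288.1·52.65^(-0.07551) = 288.1·0.74134 = 213.580.
At 5901 K (t = 59.01):
  G = 99.47·ln 59.01 − 161.1 = 99.47·4.0777 − 161.1 = 244.510.
Gain = 244.510 / 213.580 = 1.1448 → 1.145.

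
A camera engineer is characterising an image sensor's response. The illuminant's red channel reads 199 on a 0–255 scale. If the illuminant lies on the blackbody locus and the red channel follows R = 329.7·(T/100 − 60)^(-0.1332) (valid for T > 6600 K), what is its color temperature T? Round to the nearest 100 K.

10400 K

(t − 60)^(-0.1332) = 199/329.7 = 0.60358.
t − 60 = 0.60358^(1/-0.1332) = 0.60358^(-7.508) = 44.273, so t = 104.273.
T = 100·t = 10427 K → 10400 K to the nearest 100 K.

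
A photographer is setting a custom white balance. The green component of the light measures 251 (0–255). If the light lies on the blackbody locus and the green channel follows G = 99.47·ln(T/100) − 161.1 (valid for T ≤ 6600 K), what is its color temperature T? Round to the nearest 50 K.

ln t = (251 + 161.1) / 99.47 = 4.1430.
t = e^4.1430 = 62.989.
T = 100·t = 6299 K → 6300 K to the nearest 50 K.

6300 K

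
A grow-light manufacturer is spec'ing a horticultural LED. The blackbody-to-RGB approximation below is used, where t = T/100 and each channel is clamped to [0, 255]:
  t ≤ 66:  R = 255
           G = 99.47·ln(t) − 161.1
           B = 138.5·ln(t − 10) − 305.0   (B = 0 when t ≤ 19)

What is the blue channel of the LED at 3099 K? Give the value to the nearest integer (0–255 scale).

t = 3099/100 = 30.99; the t ≤ 66 branch applies.
B = 138.5·ln(30.99 − 10) − 305.0 = 138.5·ln 20.99 − 305.0 = 138.5·3.0440 − 305.0 = 116.600.
Rounded: 117.

117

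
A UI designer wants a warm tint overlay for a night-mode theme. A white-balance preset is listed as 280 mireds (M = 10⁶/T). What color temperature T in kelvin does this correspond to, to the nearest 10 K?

T = 10⁶ / 280 = 3571.43 K → 3570 K.

3570 K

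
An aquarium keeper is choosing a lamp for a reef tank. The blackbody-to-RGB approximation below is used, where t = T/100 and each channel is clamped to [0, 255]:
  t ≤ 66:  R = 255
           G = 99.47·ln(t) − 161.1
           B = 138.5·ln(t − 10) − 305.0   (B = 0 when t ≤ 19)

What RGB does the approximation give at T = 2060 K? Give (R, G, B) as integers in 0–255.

(255, 140, 22)

t = 2060/100 = 20.6; the t ≤ 66 branch applies.
R = 255 by definition for t ≤ 66.
G = 99.47·ln 20.6 − 161.1 = 99.47·3.0253 − 161.1 = 139.826.
B = 138.5·ln(20.6 − 10) − 305.0 = 138.5·ln 10.6 − 305.0 = 138.5·2.3609 − 305.0 = 21.978.
Rounded: (255, 140, 22).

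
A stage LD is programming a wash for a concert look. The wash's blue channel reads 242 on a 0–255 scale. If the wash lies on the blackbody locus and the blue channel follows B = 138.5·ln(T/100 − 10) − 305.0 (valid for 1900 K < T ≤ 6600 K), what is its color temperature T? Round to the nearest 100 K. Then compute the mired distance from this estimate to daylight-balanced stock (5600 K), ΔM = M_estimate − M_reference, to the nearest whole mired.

-17 mireds

ln(t − 10) = (242 + 305.0) / 138.5 = 3.9495.
t − 10 = e^3.9495 = 51.907, so t = 61.907.
T = 100·t = 6191 K → 6200 K to the nearest 100 K.
M_estimate = 10⁶/6200 = 161.29; M_reference = 10⁶/5600 = 178.57.
ΔM = 161.29 − 178.57 = -17.28 → -17 mireds.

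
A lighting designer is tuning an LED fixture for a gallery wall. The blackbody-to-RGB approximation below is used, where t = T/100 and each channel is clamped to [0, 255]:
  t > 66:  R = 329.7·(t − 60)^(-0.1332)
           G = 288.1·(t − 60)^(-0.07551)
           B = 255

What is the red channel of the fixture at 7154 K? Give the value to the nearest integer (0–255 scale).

238

t = 7154/100 = 71.54; the t > 66 branch applies.
R = 329.7·(71.54 − 60)^(-0.1332) = 329.7·11.54^(-0.1332) = 329.7·0.72196 = 238.031.
Rounded: 238.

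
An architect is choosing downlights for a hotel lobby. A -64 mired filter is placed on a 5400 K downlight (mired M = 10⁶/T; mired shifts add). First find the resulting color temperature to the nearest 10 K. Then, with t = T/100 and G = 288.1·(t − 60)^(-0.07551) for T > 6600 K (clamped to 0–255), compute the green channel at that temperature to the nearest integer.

M_in = 10⁶/5400 = 185.19; M_out = 185.19 + (-64) = 121.19.
T_out = 10⁶/121.19 = 8251.8 K → 8250 K; t = 82.5.
G = 288.1·(82.5 − 60)^(-0.07551) = 288.1·22.5^(-0.07551) = 288.1·0.79049 = 227.740.
Rounded: 228.

228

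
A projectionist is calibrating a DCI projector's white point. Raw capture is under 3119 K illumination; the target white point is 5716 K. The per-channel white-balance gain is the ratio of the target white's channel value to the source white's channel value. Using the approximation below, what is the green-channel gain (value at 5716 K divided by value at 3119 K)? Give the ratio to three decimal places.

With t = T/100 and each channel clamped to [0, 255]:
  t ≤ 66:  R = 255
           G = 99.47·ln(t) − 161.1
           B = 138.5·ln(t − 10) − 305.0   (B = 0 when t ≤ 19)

1.333

At 3119 K (t = 31.19):
  G = 99.47·ln 31.19 − 161.1 = 99.47·3.4401 − 161.1 = 181.087.
At 5716 K (t = 57.16):
  G = 99.47·ln 57.16 − 161.1 = 99.47·4.0459 − 161.1 = 241.341.
Gain = 241.341 / 181.087 = 1.3327 → 1.333.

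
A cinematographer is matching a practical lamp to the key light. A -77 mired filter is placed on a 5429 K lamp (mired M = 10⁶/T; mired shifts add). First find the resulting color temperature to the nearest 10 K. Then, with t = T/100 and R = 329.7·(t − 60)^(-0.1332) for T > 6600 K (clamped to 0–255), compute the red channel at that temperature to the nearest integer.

M_in = 10⁶/5429 = 184.20; M_out = 184.20 + (-77) = 107.20.
T_out = 10⁶/107.20 = 9328.7 K → 9330 K; t = 93.3.
R = 329.7·(93.3 − 60)^(-0.1332) = 329.7·33.3^(-0.1332) = 329.7·0.62692 = 206.695.
Rounded: 207.

207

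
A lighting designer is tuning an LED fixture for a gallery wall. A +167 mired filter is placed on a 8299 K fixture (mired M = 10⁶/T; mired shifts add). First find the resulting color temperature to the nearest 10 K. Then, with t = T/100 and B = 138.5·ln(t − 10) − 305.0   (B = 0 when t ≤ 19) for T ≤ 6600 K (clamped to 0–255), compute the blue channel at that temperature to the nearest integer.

140

M_in = 10⁶/8299 = 120.50; M_out = 120.50 + (+167) = 287.50.
T_out = 10⁶/287.50 = 3478.3 K → 3480 K; t = 34.8.
B = 138.5·ln(34.8 − 10) − 305.0 = 138.5·ln 24.8 − 305.0 = 138.5·3.2108 − 305.0 = 139.702.
Rounded: 140.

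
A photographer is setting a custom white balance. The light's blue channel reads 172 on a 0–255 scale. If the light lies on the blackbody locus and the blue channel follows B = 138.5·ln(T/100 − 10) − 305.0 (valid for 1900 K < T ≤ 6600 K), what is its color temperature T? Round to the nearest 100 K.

ln(t − 10) = (172 + 305.0) / 138.5 = 3.4440.
t − 10 = e^3.4440 = 31.313, so t = 41.313.
T = 100·t = 4131 K → 4100 K to the nearest 100 K.

4100 K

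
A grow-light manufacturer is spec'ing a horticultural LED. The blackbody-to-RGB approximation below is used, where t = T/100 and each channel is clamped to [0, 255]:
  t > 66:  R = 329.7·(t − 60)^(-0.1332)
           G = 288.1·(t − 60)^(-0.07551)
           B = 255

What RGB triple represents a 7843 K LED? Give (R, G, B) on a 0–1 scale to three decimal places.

t = 7843/100 = 78.43; the t > 66 branch applies.
R = 329.7·(78.43 − 60)^(-0.1332) = 329.7·18.43^(-0.1332) = 329.7·0.67832 = 223.641.
G = 288.1·(78.43 − 60)^(-0.07551) = 288.1·18.43^(-0.07551) = 288.1·0.80249 = 231.198.
B = 255 by definition for t > 66.
Dividing each by 255: (0.8770, 0.9067, 1.0000) → (0.877, 0.907, 1.000).

(0.877, 0.907, 1.000)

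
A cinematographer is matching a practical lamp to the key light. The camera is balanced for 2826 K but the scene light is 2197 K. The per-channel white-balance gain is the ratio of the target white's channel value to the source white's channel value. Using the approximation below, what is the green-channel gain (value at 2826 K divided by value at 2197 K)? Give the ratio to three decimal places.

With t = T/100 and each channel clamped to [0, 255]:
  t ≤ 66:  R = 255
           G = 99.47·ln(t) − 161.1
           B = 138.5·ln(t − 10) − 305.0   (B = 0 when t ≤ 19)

1.171

At 2197 K (t = 21.97):
  G = 99.47·ln 21.97 − 161.1 = 99.47·3.0897 − 161.1 = 146.230.
At 2826 K (t = 28.26):
  G = 99.47·ln 28.26 − 161.1 = 99.47·3.3414 − 161.1 = 171.274.
Gain = 171.274 / 146.230 = 1.1713 → 1.171.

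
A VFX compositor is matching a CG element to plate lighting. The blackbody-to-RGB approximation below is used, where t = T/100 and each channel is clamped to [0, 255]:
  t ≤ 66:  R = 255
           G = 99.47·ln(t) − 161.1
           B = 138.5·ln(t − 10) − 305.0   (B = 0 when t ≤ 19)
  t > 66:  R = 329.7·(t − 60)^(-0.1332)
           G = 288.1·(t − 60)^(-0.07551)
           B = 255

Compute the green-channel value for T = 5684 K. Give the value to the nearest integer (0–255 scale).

241

t = 5684/100 = 56.84; the t ≤ 66 branch applies.
G = 99.47·ln 56.84 − 161.1 = 99.47·4.0402 − 161.1 = 240.783.
Rounded: 241.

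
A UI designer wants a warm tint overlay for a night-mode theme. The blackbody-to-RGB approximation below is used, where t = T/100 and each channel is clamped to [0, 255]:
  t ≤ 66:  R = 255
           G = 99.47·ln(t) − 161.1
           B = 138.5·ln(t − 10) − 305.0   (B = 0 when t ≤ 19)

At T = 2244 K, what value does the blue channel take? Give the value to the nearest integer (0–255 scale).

44

t = 2244/100 = 22.44; the t ≤ 66 branch applies.
B = 138.5·ln(22.44 − 10) − 305.0 = 138.5·ln 12.44 − 305.0 = 138.5·2.5209 − 305.0 = 44.147.
Rounded: 44.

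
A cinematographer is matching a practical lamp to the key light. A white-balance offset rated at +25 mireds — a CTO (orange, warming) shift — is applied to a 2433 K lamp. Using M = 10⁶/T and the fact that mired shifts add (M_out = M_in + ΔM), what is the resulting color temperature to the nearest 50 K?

2300 K

M_in = 10⁶/2433 = 411.02 mireds.
M_out = 411.02 + (+25) = 436.02 mireds.
T_out = 10⁶/436.02 = 2293.5 K → 2300 K.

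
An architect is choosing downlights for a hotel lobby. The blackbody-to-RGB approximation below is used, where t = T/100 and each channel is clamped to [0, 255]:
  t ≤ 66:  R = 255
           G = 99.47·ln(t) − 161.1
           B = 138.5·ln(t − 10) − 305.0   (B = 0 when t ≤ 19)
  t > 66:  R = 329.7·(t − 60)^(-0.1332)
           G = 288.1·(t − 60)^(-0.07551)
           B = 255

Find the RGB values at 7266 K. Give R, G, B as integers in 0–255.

t = 7266/100 = 72.66; the t > 66 branch applies.
R = 329.7·(72.66 − 60)^(-0.1332) = 329.7·12.66^(-0.1332) = 329.7·0.71311 = 235.112.
G = 288.1·(72.66 − 60)^(-0.07551) = 288.1·12.66^(-0.07551) = 288.1·0.82557 = 237.847.
B = 255 by definition for t > 66.
Rounded: (235, 238, 255).

R=235, G=238, B=255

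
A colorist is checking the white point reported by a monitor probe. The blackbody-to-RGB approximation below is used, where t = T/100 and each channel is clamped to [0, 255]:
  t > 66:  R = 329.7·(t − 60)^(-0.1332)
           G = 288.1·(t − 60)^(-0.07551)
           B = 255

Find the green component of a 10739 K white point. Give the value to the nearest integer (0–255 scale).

215

t = 10739/100 = 107.39; the t > 66 branch applies.
G = 288.1·(107.39 − 60)^(-0.07551) = 288.1·47.39^(-0.07551) = 288.1·0.74726 = 215.284.
Rounded: 215.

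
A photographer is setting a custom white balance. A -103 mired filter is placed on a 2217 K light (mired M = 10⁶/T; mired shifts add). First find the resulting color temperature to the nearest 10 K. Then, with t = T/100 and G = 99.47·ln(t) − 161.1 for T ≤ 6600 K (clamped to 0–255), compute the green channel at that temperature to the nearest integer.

173

M_in = 10⁶/2217 = 451.06; M_out = 451.06 + (-103) = 348.06.
T_out = 10⁶/348.06 = 2873.1 K → 2870 K; t = 28.7.
G = 99.47·ln 28.7 − 161.1 = 99.47·3.3569 − 161.1 = 172.811.
Rounded: 173.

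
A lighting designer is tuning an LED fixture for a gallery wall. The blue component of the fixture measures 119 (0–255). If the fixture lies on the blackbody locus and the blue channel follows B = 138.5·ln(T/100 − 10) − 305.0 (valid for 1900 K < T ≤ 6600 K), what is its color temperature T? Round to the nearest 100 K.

3100 K

ln(t − 10) = (119 + 305.0) / 138.5 = 3.0614.
t − 10 = e^3.0614 = 21.357, so t = 31.357.
T = 100·t = 3136 K → 3100 K to the nearest 100 K.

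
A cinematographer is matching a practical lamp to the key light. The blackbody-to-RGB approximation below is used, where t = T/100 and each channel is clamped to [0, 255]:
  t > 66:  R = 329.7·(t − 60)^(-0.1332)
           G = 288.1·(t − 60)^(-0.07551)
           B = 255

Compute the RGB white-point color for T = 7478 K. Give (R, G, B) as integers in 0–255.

t = 7478/100 = 74.78; the t > 66 branch applies.
R = 329.7·(74.78 − 60)^(-0.1332) = 329.7·14.78^(-0.1332) = 329.7·0.69855 = 230.313.
G = 288.1·(74.78 − 60)^(-0.07551) = 288.1·14.78^(-0.07551) = 288.1·0.81598 = 235.083.
B = 255 by definition for t > 66.
Rounded: (230, 235, 255).

(230, 235, 255)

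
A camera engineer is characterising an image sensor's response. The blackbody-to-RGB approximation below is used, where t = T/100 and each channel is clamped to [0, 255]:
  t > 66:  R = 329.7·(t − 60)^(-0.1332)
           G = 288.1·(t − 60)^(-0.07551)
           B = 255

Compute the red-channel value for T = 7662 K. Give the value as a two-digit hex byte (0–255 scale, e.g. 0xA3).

0xE3

t = 7662/100 = 76.62; the t > 66 branch applies.
R = 329.7·(76.62 − 60)^(-0.1332) = 329.7·16.62^(-0.1332) = 329.7·0.68772 = 226.741.
Rounded: 227; in hex, 0xE3.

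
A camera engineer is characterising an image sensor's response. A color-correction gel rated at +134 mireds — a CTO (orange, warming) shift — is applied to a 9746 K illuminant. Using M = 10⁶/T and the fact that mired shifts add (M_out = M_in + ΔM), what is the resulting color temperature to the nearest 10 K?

4230 K

M_in = 10⁶/9746 = 102.61 mireds.
M_out = 102.61 + (+134) = 236.61 mireds.
T_out = 10⁶/236.61 = 4226.4 K → 4230 K.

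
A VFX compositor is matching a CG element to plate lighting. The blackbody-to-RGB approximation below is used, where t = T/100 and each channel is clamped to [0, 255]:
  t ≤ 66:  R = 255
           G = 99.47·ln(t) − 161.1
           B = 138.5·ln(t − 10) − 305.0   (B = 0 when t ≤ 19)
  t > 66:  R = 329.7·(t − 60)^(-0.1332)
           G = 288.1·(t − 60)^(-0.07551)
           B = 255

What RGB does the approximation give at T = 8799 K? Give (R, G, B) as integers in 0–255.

(212, 224, 255)

t = 8799/100 = 87.99; the t > 66 branch applies.
R = 329.7·(87.99 − 60)^(-0.1332) = 329.7·27.99^(-0.1332) = 329.7·0.64159 = 211.533.
G = 288.1·(87.99 − 60)^(-0.07551) = 288.1·27.99^(-0.07551) = 288.1·0.77757 = 224.017.
B = 255 by definition for t > 66.
Rounded: (212, 224, 255).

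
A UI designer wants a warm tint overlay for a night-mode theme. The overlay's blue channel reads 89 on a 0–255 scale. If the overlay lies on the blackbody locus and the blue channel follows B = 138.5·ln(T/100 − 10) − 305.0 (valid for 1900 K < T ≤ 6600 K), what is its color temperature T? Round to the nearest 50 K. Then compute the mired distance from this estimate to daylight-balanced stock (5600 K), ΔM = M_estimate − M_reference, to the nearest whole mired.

ln(t − 10) = (89 + 305.0) / 138.5 = 2.8448.
t − 10 = e^2.8448 = 17.198, so t = 27.198.
T = 100·t = 2720 K → 2700 K to the nearest 50 K.
M_estimate = 10⁶/2700 = 370.37; M_reference = 10⁶/5600 = 178.57.
ΔM = 370.37 − 178.57 = 191.80 → +192 mireds.

+192 mireds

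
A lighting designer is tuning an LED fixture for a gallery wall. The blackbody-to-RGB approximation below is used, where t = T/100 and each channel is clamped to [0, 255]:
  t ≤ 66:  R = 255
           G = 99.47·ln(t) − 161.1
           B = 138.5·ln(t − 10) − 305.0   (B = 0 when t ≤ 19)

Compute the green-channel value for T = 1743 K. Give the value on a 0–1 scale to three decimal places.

0.483

t = 1743/100 = 17.43; the t ≤ 66 branch applies.
G = 99.47·ln 17.43 − 161.1 = 99.47·2.8582 − 161.1 = 123.204.
On a 0–1 scale: 123.204/255 = 0.4832 → 0.483.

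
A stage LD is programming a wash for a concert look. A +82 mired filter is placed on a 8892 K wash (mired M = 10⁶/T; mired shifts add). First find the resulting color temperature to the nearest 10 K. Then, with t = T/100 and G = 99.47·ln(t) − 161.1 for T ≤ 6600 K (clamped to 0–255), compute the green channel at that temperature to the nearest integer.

M_in = 10⁶/8892 = 112.46; M_out = 112.46 + (+82) = 194.46.
T_out = 10⁶/194.46 = 5142.4 K → 5140 K; t = 51.4.
G = 99.47·ln 51.4 − 161.1 = 99.47·3.9396 − 161.1 = 230.776.
Rounded: 231.

231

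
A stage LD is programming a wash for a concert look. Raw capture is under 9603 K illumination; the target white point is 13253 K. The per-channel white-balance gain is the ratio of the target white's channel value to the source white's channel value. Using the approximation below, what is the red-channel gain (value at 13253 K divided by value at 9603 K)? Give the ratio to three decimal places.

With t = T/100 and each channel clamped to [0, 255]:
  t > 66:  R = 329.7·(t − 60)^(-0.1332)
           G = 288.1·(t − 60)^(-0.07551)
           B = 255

At 9603 K (t = 96.03):
  R = 329.7·(96.03 − 60)^(-0.1332) = 329.7·36.03^(-0.1332) = 329.7·0.62037 = 204.537.
At 13253 K (t = 132.53):
  R = 329.7·(132.53 − 60)^(-0.1332) = 329.7·72.53^(-0.1332) = 329.7·0.56517 = 186.337.
Gain = 186.337 / 204.537 = 0.9110 → 0.911.

0.911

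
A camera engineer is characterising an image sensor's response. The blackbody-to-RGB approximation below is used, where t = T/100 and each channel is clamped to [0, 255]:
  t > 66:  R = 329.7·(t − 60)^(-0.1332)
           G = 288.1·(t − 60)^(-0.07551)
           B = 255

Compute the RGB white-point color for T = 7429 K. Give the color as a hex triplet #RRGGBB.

#E7ECFF

t = 7429/100 = 74.29; the t > 66 branch applies.
R = 329.7·(74.29 − 60)^(-0.1332) = 329.7·14.29^(-0.1332) = 329.7·0.70170 = 231.350.
G = 288.1·(74.29 − 60)^(-0.07551) = 288.1·14.29^(-0.07551) = 288.1·0.81806 = 235.682.
B = 255 by definition for t > 66.
Rounded: (231, 236, 255).
In hex: #E7ECFF.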